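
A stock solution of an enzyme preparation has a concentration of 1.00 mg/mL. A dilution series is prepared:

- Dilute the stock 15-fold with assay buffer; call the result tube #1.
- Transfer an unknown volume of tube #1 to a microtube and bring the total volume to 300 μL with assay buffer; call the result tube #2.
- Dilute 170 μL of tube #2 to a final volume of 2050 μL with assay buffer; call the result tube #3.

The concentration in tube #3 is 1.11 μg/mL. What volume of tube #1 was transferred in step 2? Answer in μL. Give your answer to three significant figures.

60.2 μL

Step 1: 15-fold → factor 15
Step 2: v brought to 300 μL → factor = 300 μL/v
Step 3: 170 μL brought to 2050 μL → factor 2050/170 = 12.059
Product of known-step factors = 180.88
Overall factor = 1.00 mg/mL / (1.11 μg/mL) = 900.9
Step-2 factor = 900.9 / 180.88 = 4.9806
v = 300 μL / 4.9806 = 60.2 μL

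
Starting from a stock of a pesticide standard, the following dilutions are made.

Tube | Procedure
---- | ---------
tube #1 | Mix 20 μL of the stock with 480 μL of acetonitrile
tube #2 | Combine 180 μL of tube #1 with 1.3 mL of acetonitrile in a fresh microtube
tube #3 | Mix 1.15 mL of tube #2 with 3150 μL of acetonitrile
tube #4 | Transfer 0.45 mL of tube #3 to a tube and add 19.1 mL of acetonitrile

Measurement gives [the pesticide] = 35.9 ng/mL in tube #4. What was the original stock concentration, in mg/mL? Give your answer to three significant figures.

Step 1: 20 μL + 480 μL = 500 μL total → factor 500/20 = 25
Step 2: 180 μL + 1.3 mL = 1480 μL total → factor 1480/180 = 8.2222
Step 3: 1.15 mL + 3150 μL = 4.3 mL total → factor 4.3/1.15 = 3.7391
Step 4: 0.45 mL + 19.1 mL = 19.55 mL total → factor 19.55/0.45 = 43.444
Overall dilution factor = 25 × 8.2222 × 3.7391 × 43.444 = 33391
Stock = 35.9 ng/mL × 33391 = 1.199 × 10^6 ng/mL = 1.20 mg/mL

1.20 mg/mL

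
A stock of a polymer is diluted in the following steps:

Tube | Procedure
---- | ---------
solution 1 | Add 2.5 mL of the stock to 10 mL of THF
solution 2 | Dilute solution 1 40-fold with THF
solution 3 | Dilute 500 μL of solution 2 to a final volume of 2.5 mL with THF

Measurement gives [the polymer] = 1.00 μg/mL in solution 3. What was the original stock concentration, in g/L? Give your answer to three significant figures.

1.00 g/L

Step 1: 2.5 mL + 10 mL = 12.5 mL total → factor 12.5/2.5 = 5
Step 2: 40-fold → factor 40
Step 3: 500 μL brought to 2.5 mL → factor 2500/500 = 5
Overall dilution factor = 5 × 40 × 5 = 1000
Stock = 1.00 μg/mL × 1000 = 1000 μg/mL = 1.00 g/L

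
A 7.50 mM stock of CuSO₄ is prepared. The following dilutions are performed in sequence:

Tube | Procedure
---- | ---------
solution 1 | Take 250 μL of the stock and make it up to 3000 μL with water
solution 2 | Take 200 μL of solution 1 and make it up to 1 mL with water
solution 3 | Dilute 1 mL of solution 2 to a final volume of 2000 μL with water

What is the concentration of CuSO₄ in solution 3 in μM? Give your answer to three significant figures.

Step 1: 250 μL brought to 3000 μL → factor 3000/250 = 12
Step 2: 200 μL brought to 1 mL → factor 1000/200 = 5
Step 3: 1 mL brought to 2000 μL → factor 2/1 = 2
Overall dilution factor = 12 × 5 × 2 = 120
Final = 7.50 mM / 120 = 0.06250 mM = 62.5 μM

62.5 μM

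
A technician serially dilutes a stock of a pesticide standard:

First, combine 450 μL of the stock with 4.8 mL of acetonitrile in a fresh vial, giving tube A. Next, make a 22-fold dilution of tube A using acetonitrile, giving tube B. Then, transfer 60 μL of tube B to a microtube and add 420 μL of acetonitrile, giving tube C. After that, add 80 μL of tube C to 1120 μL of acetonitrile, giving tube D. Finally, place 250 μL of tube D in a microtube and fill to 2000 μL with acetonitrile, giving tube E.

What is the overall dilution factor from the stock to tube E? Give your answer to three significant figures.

2.46 × 10^5

Step 1: 450 μL + 4.8 mL = 5250 μL total → factor 5250/450 = 11.667
Step 2: 22-fold → factor 22
Step 3: 60 μL + 420 μL = 480 μL total → factor 480/60 = 8
Step 4: 80 μL + 1120 μL = 1200 μL total → factor 1200/80 = 15
Step 5: 250 μL brought to 2000 μL → factor 2000/250 = 8
Overall dilution factor = 11.667 × 22 × 8 × 15 × 8 = 2.464 × 10^5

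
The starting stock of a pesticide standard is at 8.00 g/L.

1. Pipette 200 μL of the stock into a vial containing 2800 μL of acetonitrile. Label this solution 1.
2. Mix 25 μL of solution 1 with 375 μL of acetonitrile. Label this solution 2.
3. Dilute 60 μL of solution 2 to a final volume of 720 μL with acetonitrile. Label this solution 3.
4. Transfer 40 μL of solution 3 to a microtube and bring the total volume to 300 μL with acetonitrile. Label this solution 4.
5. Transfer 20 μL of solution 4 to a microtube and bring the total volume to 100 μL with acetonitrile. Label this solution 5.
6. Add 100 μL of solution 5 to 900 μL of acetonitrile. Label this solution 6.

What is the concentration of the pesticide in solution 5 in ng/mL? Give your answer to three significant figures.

74.1 ng/mL

Step 1: 200 μL + 2800 μL = 3000 μL total → factor 3000/200 = 15
Step 2: 25 μL + 375 μL = 400 μL total → factor 400/25 = 16
Step 3: 60 μL brought to 720 μL → factor 720/60 = 12
Step 4: 40 μL brought to 300 μL → factor 300/40 = 7.5
Step 5: 20 μL brought to 100 μL → factor 100/20 = 5
Dilution factor through solution 5 = 15 × 16 × 12 × 7.5 × 5 = 1.08 × 10^5
[solution 5] = 8.00 g/L / 1.08 × 10^5 = 7.407 × 10^-5 g/L = 74.1 ng/mL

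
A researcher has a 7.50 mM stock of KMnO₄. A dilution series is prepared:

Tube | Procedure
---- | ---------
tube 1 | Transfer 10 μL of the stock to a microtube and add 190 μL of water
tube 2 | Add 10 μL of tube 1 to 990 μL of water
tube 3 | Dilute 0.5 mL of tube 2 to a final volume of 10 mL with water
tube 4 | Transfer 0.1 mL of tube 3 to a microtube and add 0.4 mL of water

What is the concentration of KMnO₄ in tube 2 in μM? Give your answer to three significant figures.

Step 1: 10 μL + 190 μL = 200 μL total → factor 200/10 = 20
Step 2: 10 μL + 990 μL = 1000 μL total → factor 1000/10 = 100
Dilution factor through tube 2 = 20 × 100 = 2000
[tube 2] = 7.50 mM / 2000 = 0.003750 mM = 3.75 μM

3.75 μM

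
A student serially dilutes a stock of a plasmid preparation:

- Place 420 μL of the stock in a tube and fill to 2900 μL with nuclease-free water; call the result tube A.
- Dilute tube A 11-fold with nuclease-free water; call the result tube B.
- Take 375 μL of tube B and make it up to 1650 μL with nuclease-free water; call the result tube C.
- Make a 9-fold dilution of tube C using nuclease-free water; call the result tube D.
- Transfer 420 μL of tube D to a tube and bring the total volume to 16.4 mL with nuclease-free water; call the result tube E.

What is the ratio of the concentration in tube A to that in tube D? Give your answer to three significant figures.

Step 1: 420 μL brought to 2900 μL → factor 2900/420 = 6.9048
Step 2: 11-fold → factor 11
Step 3: 375 μL brought to 1650 μL → factor 1650/375 = 4.4
Step 4: 9-fold → factor 9
Dilution factor to tube A = 6.9048; to tube D = 3007.7
[tube A]/[tube D] = (factor to tube D)/(factor to tube A) = 3007.7/6.9048 = 436

436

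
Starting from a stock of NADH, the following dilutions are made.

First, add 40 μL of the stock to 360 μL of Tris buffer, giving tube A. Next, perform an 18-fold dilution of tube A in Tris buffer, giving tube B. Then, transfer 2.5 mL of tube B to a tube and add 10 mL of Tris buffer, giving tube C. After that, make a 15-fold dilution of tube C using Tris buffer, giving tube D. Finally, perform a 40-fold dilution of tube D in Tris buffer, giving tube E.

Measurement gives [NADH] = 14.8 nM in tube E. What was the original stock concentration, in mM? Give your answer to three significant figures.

7.99 mM

Step 1: 40 μL + 360 μL = 400 μL total → factor 400/40 = 10
Step 2: 18-fold → factor 18
Step 3: 2.5 mL + 10 mL = 12.5 mL total → factor 12.5/2.5 = 5
Step 4: 15-fold → factor 15
Step 5: 40-fold → factor 40
Overall dilution factor = 10 × 18 × 5 × 15 × 40 = 5.4 × 10^5
Stock = 14.8 nM × 5.4 × 10^5 = 7.992 × 10^6 nM = 7.99 mM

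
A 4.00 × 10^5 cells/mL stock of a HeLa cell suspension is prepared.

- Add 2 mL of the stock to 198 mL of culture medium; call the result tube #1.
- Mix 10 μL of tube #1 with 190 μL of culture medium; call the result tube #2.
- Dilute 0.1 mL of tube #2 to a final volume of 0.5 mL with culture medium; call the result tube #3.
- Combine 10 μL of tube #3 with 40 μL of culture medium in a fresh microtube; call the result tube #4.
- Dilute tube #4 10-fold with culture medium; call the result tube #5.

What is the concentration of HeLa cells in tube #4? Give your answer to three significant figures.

Step 1: 2 mL + 198 mL = 200 mL total → factor 200/2 = 100
Step 2: 10 μL + 190 μL = 200 μL total → factor 200/10 = 20
Step 3: 0.1 mL brought to 0.5 mL → factor 0.5/0.1 = 5
Step 4: 10 μL + 40 μL = 50 μL total → factor 50/10 = 5
Dilution factor through tube #4 = 100 × 20 × 5 × 5 = 50000
[tube #4] = 4.00 × 10^5 cells/mL / 50000 = 8.00 cells/mL

8.00 cells/mL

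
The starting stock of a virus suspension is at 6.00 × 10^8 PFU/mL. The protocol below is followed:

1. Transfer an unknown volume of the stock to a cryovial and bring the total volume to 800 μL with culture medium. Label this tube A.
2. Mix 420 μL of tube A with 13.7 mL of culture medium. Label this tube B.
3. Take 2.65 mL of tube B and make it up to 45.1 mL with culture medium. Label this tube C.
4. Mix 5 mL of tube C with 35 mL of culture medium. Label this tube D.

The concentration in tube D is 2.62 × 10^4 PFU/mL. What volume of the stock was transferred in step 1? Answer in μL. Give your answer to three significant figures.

Step 1: v brought to 800 μL → factor = 800 μL/v
Step 2: 420 μL + 13.7 mL = 14120 μL total → factor 14120/420 = 33.619
Step 3: 2.65 mL brought to 45.1 mL → factor 45.1/2.65 = 17.019
Step 4: 5 mL + 35 mL = 40 mL total → factor 40/5 = 8
Product of known-step factors = 4577.3
Overall factor = 6.00 × 10^8 PFU/mL / (2.62 × 10^4 PFU/mL) = 22901
Step-1 factor = 22901 / 4577.3 = 5.0032
v = 800 μL / 5.0032 = 160 μL

160 μL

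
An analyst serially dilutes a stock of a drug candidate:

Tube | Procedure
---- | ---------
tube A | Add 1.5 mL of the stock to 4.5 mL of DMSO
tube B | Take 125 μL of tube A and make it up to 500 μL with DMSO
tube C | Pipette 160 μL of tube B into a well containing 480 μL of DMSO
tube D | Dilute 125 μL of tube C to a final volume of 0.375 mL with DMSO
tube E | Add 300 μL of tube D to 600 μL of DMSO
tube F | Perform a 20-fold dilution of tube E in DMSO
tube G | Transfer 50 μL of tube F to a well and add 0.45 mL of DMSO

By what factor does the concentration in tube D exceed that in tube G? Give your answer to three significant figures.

Step 1: 1.5 mL + 4.5 mL = 6 mL total → factor 6/1.5 = 4
Step 2: 125 μL brought to 500 μL → factor 500/125 = 4
Step 3: 160 μL + 480 μL = 640 μL total → factor 640/160 = 4
Step 4: 125 μL brought to 0.375 mL → factor 375/125 = 3
Step 5: 300 μL + 600 μL = 900 μL total → factor 900/300 = 3
Step 6: 20-fold → factor 20
Step 7: 50 μL + 0.45 mL = 500 μL total → factor 500/50 = 10
Dilution factor to tube D = 192; to tube G = 1.152 × 10^5
[tube D]/[tube G] = (factor to tube G)/(factor to tube D) = 1.152 × 10^5/192 = 600

600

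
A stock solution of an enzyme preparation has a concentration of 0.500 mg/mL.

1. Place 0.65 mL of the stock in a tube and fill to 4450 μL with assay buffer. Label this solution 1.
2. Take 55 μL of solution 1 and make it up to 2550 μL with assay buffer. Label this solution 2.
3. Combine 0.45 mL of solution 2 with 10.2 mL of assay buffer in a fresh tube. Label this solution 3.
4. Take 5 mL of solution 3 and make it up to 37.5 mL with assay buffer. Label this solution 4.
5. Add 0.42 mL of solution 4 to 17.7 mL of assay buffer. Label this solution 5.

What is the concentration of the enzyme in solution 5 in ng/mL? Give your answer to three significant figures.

Step 1: 0.65 mL brought to 4450 μL → factor 4.45/0.65 = 6.8462
Step 2: 55 μL brought to 2550 μL → factor 2550/55 = 46.364
Step 3: 0.45 mL + 10.2 mL = 10.65 mL total → factor 10.65/0.45 = 23.667
Step 4: 5 mL brought to 37.5 mL → factor 37.5/5 = 7.5
Step 5: 0.42 mL + 17.7 mL = 18.12 mL total → factor 18.12/0.42 = 43.143
Overall dilution factor = 6.8462 × 46.364 × 23.667 × 7.5 × 43.143 = 2.4307 × 10^6
Final = 0.500 mg/mL / 2.4307 × 10^6 = 2.057 × 10^-7 mg/mL = 0.206 ng/mL

0.206 ng/mL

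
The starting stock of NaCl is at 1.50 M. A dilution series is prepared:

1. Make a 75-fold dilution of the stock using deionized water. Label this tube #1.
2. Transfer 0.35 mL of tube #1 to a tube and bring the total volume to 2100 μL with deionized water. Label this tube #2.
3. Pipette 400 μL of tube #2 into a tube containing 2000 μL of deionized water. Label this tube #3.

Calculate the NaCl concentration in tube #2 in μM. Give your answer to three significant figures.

Step 1: 75-fold → factor 75
Step 2: 0.35 mL brought to 2100 μL → factor 2.1/0.35 = 6
Dilution factor through tube #2 = 75 × 6 = 450
[tube #2] = 1.50 M / 450 = 0.003333 M = 3.33 × 10^3 μM

3.33 × 10^3 μM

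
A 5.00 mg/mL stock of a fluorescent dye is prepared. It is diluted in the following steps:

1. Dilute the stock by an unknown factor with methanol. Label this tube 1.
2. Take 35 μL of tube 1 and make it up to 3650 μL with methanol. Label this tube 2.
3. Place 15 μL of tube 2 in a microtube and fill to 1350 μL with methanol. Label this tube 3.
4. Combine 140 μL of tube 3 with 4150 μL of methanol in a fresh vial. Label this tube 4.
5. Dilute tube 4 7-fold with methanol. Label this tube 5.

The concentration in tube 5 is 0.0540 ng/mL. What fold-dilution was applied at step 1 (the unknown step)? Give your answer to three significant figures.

Step 1: unknown factor x
Step 2: 35 μL brought to 3650 μL → factor 3650/35 = 104.29
Step 3: 15 μL brought to 1350 μL → factor 1350/15 = 90
Step 4: 140 μL + 4150 μL = 4290 μL total → factor 4290/140 = 30.643
Step 5: 7-fold → factor 7
Product of known-step factors = 2.0132 × 10^6
Overall factor = 5.00 mg/mL / (0.0540 ng/mL) = 9.2593 × 10^7
x = 9.2593 × 10^7 / 2.0132 × 10^6 = 46.0

46.0-fold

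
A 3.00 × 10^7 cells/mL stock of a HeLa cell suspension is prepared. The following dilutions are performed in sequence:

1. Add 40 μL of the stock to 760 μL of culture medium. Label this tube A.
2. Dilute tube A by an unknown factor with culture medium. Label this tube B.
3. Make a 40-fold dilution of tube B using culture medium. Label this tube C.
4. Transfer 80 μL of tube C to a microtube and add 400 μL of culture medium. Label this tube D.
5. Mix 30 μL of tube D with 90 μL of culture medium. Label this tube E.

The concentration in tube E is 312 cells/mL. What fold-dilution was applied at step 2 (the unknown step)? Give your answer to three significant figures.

5.01-fold

Step 1: 40 μL + 760 μL = 800 μL total → factor 800/40 = 20
Step 2: unknown factor x
Step 3: 40-fold → factor 40
Step 4: 80 μL + 400 μL = 480 μL total → factor 480/80 = 6
Step 5: 30 μL + 90 μL = 120 μL total → factor 120/30 = 4
Product of known-step factors = 19200
Overall factor = 3.00 × 10^7 cells/mL / (312 cells/mL) = 96154
x = 96154 / 19200 = 5.01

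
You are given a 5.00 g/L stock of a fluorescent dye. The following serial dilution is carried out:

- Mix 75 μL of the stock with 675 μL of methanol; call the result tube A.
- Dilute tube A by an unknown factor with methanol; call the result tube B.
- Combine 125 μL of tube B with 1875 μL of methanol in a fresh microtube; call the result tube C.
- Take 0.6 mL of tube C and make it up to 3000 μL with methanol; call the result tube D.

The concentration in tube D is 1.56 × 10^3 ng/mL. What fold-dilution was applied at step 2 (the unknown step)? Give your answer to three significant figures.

4.01-fold

Step 1: 75 μL + 675 μL = 750 μL total → factor 750/75 = 10
Step 2: unknown factor x
Step 3: 125 μL + 1875 μL = 2000 μL total → factor 2000/125 = 16
Step 4: 0.6 mL brought to 3000 μL → factor 3/0.6 = 5
Product of known-step factors = 800
Overall factor = 5.00 g/L / (1.56 × 10^3 ng/mL) = 3205.1
x = 3205.1 / 800 = 4.01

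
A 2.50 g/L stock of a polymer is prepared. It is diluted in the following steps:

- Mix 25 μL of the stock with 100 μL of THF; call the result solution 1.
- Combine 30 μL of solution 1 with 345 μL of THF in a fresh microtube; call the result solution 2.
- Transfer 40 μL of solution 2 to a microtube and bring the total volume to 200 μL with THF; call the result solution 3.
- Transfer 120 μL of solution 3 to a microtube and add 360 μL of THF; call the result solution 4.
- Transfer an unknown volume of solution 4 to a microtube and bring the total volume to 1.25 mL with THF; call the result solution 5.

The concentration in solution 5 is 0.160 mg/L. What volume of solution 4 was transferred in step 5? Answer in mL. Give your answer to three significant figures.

Step 1: 25 μL + 100 μL = 125 μL total → factor 125/25 = 5
Step 2: 30 μL + 345 μL = 375 μL total → factor 375/30 = 12.5
Step 3: 40 μL brought to 200 μL → factor 200/40 = 5
Step 4: 120 μL + 360 μL = 480 μL total → factor 480/120 = 4
Step 5: v brought to 1.25 mL → factor = 1.25 mL/v
Product of known-step factors = 1250
Overall factor = 2.50 g/L / (0.160 mg/L) = 15625
Step-5 factor = 15625 / 1250 = 12.5
v = 1.25 mL / 12.5 = 0.100 mL

0.100 mL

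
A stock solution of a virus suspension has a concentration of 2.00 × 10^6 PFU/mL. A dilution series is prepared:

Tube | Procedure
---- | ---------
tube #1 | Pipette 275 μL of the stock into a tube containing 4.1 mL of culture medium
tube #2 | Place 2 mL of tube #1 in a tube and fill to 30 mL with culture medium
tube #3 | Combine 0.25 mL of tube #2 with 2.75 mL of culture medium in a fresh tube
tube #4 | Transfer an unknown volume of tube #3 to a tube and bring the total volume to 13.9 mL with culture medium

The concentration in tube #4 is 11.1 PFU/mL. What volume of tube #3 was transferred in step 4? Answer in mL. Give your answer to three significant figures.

Step 1: 275 μL + 4.1 mL = 4375 μL total → factor 4375/275 = 15.909
Step 2: 2 mL brought to 30 mL → factor 30/2 = 15
Step 3: 0.25 mL + 2.75 mL = 3 mL total → factor 3/0.25 = 12
Step 4: v brought to 13.9 mL → factor = 13.9 mL/v
Product of known-step factors = 2863.6
Overall factor = 2.00 × 10^6 PFU/mL / (11.1 PFU/mL) = 1.8018 × 10^5
Step-4 factor = 1.8018 × 10^5 / 2863.6 = 62.92
v = 13.9 mL / 62.92 = 0.221 mL

0.221 mL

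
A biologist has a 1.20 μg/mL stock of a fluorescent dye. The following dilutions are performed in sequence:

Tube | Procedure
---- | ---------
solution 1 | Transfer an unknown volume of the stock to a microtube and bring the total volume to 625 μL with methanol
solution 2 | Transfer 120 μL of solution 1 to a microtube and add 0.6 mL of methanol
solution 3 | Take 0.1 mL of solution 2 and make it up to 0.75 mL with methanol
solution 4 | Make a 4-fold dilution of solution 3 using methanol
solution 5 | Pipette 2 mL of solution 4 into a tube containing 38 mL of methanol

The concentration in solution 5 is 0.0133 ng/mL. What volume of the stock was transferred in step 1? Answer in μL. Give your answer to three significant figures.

Step 1: v brought to 625 μL → factor = 625 μL/v
Step 2: 120 μL + 0.6 mL = 720 μL total → factor 720/120 = 6
Step 3: 0.1 mL brought to 0.75 mL → factor 0.75/0.1 = 7.5
Step 4: 4-fold → factor 4
Step 5: 2 mL + 38 mL = 40 mL total → factor 40/2 = 20
Product of known-step factors = 3600
Overall factor = 1.20 μg/mL / (0.0133 ng/mL) = 90226
Step-1 factor = 90226 / 3600 = 25.063
v = 625 μL / 25.063 = 24.9 μL

24.9 μL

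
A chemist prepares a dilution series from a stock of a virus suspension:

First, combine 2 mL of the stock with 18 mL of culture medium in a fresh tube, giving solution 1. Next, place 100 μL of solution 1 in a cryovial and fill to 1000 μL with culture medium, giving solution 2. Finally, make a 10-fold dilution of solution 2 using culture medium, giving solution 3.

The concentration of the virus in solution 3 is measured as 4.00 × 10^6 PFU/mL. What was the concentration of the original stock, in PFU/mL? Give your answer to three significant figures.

Step 1: 2 mL + 18 mL = 20 mL total → factor 20/2 = 10
Step 2: 100 μL brought to 1000 μL → factor 1000/100 = 10
Step 3: 10-fold → factor 10
Overall dilution factor = 10 × 10 × 10 = 1000
Stock = 4.00 × 10^6 PFU/mL × 1000 = 4.00 × 10^9 PFU/mL

4.00 × 10^9 PFU/mL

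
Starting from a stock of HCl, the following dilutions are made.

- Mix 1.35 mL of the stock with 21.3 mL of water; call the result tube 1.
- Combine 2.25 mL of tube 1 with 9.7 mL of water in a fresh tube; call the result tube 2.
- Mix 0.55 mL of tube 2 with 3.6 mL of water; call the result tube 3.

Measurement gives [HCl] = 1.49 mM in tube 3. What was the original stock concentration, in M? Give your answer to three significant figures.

1.00 M

Step 1: 1.35 mL + 21.3 mL = 22.65 mL total → factor 22.65/1.35 = 16.778
Step 2: 2.25 mL + 9.7 mL = 11.95 mL total → factor 11.95/2.25 = 5.3111
Step 3: 0.55 mL + 3.6 mL = 4.15 mL total → factor 4.15/0.55 = 7.5455
Overall dilution factor = 16.778 × 5.3111 × 7.5455 = 672.37
Stock = 1.49 mM × 672.37 = 1002 mM = 1.00 M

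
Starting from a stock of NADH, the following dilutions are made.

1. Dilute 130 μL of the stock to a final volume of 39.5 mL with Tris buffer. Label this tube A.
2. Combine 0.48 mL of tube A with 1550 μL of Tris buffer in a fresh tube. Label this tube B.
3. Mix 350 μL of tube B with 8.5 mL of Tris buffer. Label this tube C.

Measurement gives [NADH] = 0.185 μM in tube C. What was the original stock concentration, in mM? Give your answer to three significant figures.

Step 1: 130 μL brought to 39.5 mL → factor 39500/130 = 303.85
Step 2: 0.48 mL + 1550 μL = 2.03 mL total → factor 2.03/0.48 = 4.2292
Step 3: 350 μL + 8.5 mL = 8850 μL total → factor 8850/350 = 25.286
Overall dilution factor = 303.85 × 4.2292 × 25.286 = 32493
Stock = 0.185 μM × 32493 = 6011 μM = 6.01 mM

6.01 mM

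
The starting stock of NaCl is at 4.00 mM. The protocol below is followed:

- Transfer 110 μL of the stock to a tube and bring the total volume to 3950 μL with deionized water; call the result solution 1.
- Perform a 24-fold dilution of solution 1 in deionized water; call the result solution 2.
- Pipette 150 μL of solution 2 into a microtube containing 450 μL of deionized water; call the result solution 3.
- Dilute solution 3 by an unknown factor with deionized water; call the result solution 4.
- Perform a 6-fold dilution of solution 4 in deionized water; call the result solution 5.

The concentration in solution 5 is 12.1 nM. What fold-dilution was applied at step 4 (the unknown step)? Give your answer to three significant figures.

16.0-fold

Step 1: 110 μL brought to 3950 μL → factor 3950/110 = 35.909
Step 2: 24-fold → factor 24
Step 3: 150 μL + 450 μL = 600 μL total → factor 600/150 = 4
Step 4: unknown factor x
Step 5: 6-fold → factor 6
Product of known-step factors = 20684
Overall factor = 4.00 mM / (12.1 nM) = 3.3058 × 10^5
x = 3.3058 × 10^5 / 20684 = 16.0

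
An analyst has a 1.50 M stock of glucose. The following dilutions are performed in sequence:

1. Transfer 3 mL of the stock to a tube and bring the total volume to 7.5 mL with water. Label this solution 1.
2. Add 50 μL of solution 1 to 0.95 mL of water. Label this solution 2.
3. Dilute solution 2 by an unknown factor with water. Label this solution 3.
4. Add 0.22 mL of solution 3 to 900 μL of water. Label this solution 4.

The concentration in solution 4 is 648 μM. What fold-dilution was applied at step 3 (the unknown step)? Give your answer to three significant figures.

Step 1: 3 mL brought to 7.5 mL → factor 7.5/3 = 2.5
Step 2: 50 μL + 0.95 mL = 1000 μL total → factor 1000/50 = 20
Step 3: unknown factor x
Step 4: 0.22 mL + 900 μL = 1.12 mL total → factor 1.12/0.22 = 5.0909
Product of known-step factors = 254.55
Overall factor = 1.50 M / (648 μM) = 2314.8
x = 2314.8 / 254.55 = 9.09

9.09-fold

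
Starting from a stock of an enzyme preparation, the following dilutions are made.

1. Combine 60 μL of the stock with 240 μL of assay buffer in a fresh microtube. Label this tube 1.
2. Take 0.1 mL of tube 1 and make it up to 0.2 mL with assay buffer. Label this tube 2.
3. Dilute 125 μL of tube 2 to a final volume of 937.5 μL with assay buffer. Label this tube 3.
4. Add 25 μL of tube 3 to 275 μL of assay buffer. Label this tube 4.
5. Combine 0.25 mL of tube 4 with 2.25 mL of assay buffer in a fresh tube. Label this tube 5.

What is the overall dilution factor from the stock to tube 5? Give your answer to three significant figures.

Step 1: 60 μL + 240 μL = 300 μL total → factor 300/60 = 5
Step 2: 0.1 mL brought to 0.2 mL → factor 0.2/0.1 = 2
Step 3: 125 μL brought to 937.5 μL → factor 937.5/125 = 7.5
Step 4: 25 μL + 275 μL = 300 μL total → factor 300/25 = 12
Step 5: 0.25 mL + 2.25 mL = 2.5 mL total → factor 2.5/0.25 = 10
Overall dilution factor = 5 × 2 × 7.5 × 12 × 10 = 9000

9.00 × 10^3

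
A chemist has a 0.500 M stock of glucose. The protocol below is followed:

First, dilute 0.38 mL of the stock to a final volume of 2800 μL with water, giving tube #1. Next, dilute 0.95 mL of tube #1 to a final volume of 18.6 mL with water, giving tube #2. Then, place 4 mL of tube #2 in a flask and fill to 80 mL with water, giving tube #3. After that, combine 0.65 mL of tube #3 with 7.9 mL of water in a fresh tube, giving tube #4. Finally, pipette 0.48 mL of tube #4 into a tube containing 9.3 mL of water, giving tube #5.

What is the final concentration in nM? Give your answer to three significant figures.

647 nM

Step 1: 0.38 mL brought to 2800 μL → factor 2.8/0.38 = 7.3684
Step 2: 0.95 mL brought to 18.6 mL → factor 18.6/0.95 = 19.579
Step 3: 4 mL brought to 80 mL → factor 80/4 = 20
Step 4: 0.65 mL + 7.9 mL = 8.55 mL total → factor 8.55/0.65 = 13.154
Step 5: 0.48 mL + 9.3 mL = 9.78 mL total → factor 9.78/0.48 = 20.375
Overall dilution factor = 7.3684 × 19.579 × 20 × 13.154 × 20.375 = 7.7329 × 10^5
Final = 0.500 M / 7.7329 × 10^5 = 6.466 × 10^-7 M = 647 nM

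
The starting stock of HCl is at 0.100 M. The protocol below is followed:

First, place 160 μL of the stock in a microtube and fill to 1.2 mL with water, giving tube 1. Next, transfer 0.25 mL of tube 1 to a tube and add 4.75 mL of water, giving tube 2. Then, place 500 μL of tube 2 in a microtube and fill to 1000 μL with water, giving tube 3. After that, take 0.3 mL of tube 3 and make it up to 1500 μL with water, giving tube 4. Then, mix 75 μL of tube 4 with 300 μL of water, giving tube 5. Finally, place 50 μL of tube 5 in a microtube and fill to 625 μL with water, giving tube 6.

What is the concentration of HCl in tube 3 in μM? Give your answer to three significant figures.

Step 1: 160 μL brought to 1.2 mL → factor 1200/160 = 7.5
Step 2: 0.25 mL + 4.75 mL = 5 mL total → factor 5/0.25 = 20
Step 3: 500 μL brought to 1000 μL → factor 1000/500 = 2
Dilution factor through tube 3 = 7.5 × 20 × 2 = 300
[tube 3] = 0.100 M / 300 = 0.0003333 M = 333 μM

333 μM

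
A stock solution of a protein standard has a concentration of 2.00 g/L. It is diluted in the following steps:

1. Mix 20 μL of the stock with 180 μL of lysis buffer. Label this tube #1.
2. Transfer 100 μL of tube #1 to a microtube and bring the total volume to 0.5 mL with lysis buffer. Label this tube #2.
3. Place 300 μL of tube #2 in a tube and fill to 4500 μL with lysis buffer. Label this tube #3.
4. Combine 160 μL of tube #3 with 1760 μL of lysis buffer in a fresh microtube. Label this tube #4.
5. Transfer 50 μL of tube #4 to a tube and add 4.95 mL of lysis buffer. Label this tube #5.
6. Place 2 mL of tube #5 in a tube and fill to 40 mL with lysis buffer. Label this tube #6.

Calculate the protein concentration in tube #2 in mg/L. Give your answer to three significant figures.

Step 1: 20 μL + 180 μL = 200 μL total → factor 200/20 = 10
Step 2: 100 μL brought to 0.5 mL → factor 500/100 = 5
Dilution factor through tube #2 = 10 × 5 = 50
[tube #2] = 2.00 g/L / 50 = 0.04000 g/L = 40.0 mg/L

40.0 mg/L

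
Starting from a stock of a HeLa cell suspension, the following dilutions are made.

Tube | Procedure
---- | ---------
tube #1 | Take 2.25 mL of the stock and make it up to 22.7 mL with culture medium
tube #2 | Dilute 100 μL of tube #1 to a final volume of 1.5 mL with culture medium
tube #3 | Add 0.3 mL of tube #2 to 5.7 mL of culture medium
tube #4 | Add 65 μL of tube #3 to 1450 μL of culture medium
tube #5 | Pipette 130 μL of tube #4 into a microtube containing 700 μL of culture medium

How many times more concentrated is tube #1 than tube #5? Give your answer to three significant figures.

4.46 × 10^4

Step 1: 2.25 mL brought to 22.7 mL → factor 22.7/2.25 = 10.089
Step 2: 100 μL brought to 1.5 mL → factor 1500/100 = 15
Step 3: 0.3 mL + 5.7 mL = 6 mL total → factor 6/0.3 = 20
Step 4: 65 μL + 1450 μL = 1515 μL total → factor 1515/65 = 23.308
Step 5: 130 μL + 700 μL = 830 μL total → factor 830/130 = 6.3846
Dilution factor to tube #1 = 10.089; to tube #5 = 4.504 × 10^5
[tube #1]/[tube #5] = (factor to tube #5)/(factor to tube #1) = 4.504 × 10^5/10.089 = 4.46 × 10^4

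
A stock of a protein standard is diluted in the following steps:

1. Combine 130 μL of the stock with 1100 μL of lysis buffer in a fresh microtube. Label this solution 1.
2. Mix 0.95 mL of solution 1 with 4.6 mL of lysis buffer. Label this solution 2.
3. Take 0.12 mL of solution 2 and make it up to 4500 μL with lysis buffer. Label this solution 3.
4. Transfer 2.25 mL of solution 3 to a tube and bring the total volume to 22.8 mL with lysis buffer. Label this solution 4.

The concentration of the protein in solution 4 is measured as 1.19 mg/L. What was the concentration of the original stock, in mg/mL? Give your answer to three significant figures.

25.0 mg/mL

Step 1: 130 μL + 1100 μL = 1230 μL total → factor 1230/130 = 9.4615
Step 2: 0.95 mL + 4.6 mL = 5.55 mL total → factor 5.55/0.95 = 5.8421
Step 3: 0.12 mL brought to 4500 μL → factor 4.5/0.12 = 37.5
Step 4: 2.25 mL brought to 22.8 mL → factor 22.8/2.25 = 10.133
Overall dilution factor = 9.4615 × 5.8421 × 37.5 × 10.133 = 21005
Stock = 1.19 mg/L × 21005 = 2.500 × 10^4 mg/L = 25.0 mg/mL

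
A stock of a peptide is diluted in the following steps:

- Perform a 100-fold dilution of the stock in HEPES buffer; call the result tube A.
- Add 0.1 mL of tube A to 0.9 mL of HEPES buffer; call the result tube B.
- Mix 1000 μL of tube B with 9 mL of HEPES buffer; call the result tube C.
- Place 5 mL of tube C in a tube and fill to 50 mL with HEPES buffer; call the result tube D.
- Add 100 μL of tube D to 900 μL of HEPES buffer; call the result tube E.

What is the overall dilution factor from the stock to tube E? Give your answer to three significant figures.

Step 1: 100-fold → factor 100
Step 2: 0.1 mL + 0.9 mL = 1 mL total → factor 1/0.1 = 10
Step 3: 1000 μL + 9 mL = 10000 μL total → factor 10000/1000 = 10
Step 4: 5 mL brought to 50 mL → factor 50/5 = 10
Step 5: 100 μL + 900 μL = 1000 μL total → factor 1000/100 = 10
Overall dilution factor = 100 × 10 × 10 × 10 × 10 = 1 × 10^6

1.00 × 10^6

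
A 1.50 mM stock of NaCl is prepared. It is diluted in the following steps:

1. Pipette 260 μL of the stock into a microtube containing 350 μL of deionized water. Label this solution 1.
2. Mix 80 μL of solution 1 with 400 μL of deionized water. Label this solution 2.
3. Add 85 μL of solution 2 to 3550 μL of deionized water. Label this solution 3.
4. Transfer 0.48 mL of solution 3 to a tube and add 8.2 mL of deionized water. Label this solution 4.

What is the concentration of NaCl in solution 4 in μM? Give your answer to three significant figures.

Step 1: 260 μL + 350 μL = 610 μL total → factor 610/260 = 2.3462
Step 2: 80 μL + 400 μL = 480 μL total → factor 480/80 = 6
Step 3: 85 μL + 3550 μL = 3635 μL total → factor 3635/85 = 42.765
Step 4: 0.48 mL + 8.2 mL = 8.68 mL total → factor 8.68/0.48 = 18.083
Overall dilution factor = 2.3462 × 6 × 42.765 × 18.083 = 10886
Final = 1.50 mM / 10886 = 0.0001378 mM = 0.138 μM

0.138 μM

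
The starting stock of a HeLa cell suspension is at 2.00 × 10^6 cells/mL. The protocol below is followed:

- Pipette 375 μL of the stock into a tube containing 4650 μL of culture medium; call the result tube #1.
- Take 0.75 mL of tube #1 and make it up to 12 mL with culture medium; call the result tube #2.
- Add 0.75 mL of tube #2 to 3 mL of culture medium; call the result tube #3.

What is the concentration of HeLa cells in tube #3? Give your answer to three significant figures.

Step 1: 375 μL + 4650 μL = 5025 μL total → factor 5025/375 = 13.4
Step 2: 0.75 mL brought to 12 mL → factor 12/0.75 = 16
Step 3: 0.75 mL + 3 mL = 3.75 mL total → factor 3.75/0.75 = 5
Overall dilution factor = 13.4 × 16 × 5 = 1072
Final = 2.00 × 10^6 cells/mL / 1072 = 1.87 × 10^3 cells/mL

1.87 × 10^3 cells/mL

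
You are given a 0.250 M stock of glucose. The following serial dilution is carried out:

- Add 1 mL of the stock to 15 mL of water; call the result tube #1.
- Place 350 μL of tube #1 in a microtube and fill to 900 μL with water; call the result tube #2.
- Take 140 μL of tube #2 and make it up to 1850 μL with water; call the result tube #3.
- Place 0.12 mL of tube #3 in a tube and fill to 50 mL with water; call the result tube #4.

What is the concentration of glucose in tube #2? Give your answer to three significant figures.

0.00608 M

Step 1: 1 mL + 15 mL = 16 mL total → factor 16/1 = 16
Step 2: 350 μL brought to 900 μL → factor 900/350 = 2.5714
Dilution factor through tube #2 = 16 × 2.5714 = 41.143
[tube #2] = 0.250 M / 41.143 = 0.00608 M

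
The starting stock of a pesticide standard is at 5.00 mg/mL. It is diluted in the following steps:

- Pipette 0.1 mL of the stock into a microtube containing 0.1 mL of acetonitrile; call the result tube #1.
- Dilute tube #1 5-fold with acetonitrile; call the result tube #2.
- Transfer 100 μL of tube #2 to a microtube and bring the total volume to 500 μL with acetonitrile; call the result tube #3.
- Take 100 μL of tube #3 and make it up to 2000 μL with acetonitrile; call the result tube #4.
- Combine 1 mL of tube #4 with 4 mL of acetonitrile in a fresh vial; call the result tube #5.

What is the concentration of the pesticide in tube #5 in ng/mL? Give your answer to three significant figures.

1.00 × 10^3 ng/mL

Step 1: 0.1 mL + 0.1 mL = 0.2 mL total → factor 0.2/0.1 = 2
Step 2: 5-fold → factor 5
Step 3: 100 μL brought to 500 μL → factor 500/100 = 5
Step 4: 100 μL brought to 2000 μL → factor 2000/100 = 20
Step 5: 1 mL + 4 mL = 5 mL total → factor 5/1 = 5
Overall dilution factor = 2 × 5 × 5 × 20 × 5 = 5000
Final = 5.00 mg/mL / 5000 = 0.001000 mg/mL = 1.00 × 10^3 ng/mL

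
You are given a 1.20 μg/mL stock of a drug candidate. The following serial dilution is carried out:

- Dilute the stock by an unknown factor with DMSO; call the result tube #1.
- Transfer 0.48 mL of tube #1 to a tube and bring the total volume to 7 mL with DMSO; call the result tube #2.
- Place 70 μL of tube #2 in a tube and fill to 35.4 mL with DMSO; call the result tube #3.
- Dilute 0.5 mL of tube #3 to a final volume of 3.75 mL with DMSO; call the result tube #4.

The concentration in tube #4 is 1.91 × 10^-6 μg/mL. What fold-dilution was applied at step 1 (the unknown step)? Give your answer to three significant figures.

Step 1: unknown factor x
Step 2: 0.48 mL brought to 7 mL → factor 7/0.48 = 14.583
Step 3: 70 μL brought to 35.4 mL → factor 35400/70 = 505.71
Step 4: 0.5 mL brought to 3.75 mL → factor 3.75/0.5 = 7.5
Product of known-step factors = 55312
Overall factor = 1.20 μg/mL / (1.91 × 10^-6 μg/mL) = 6.2827 × 10^5
x = 6.2827 × 10^5 / 55312 = 11.4

11.4-fold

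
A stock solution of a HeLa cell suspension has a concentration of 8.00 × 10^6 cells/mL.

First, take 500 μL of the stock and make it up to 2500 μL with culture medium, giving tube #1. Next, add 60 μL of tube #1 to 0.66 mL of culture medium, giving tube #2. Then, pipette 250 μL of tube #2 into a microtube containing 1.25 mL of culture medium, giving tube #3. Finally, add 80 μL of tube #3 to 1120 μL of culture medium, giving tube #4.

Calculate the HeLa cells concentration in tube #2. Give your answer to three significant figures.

Step 1: 500 μL brought to 2500 μL → factor 2500/500 = 5
Step 2: 60 μL + 0.66 mL = 720 μL total → factor 720/60 = 12
Dilution factor through tube #2 = 5 × 12 = 60
[tube #2] = 8.00 × 10^6 cells/mL / 60 = 1.33 × 10^5 cells/mL

1.33 × 10^5 cells/mL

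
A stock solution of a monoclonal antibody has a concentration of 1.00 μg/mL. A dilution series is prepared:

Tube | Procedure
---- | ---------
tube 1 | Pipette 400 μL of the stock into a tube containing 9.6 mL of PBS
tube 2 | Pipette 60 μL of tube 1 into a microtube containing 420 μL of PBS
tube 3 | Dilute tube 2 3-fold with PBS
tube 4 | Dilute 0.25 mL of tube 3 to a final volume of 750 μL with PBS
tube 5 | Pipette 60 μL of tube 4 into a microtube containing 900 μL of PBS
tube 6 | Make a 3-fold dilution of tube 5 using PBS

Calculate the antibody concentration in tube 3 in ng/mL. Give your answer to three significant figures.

Step 1: 400 μL + 9.6 mL = 10000 μL total → factor 10000/400 = 25
Step 2: 60 μL + 420 μL = 480 μL total → factor 480/60 = 8
Step 3: 3-fold → factor 3
Dilution factor through tube 3 = 25 × 8 × 3 = 600
[tube 3] = 1.00 μg/mL / 600 = 0.001667 μg/mL = 1.67 ng/mL

1.67 ng/mL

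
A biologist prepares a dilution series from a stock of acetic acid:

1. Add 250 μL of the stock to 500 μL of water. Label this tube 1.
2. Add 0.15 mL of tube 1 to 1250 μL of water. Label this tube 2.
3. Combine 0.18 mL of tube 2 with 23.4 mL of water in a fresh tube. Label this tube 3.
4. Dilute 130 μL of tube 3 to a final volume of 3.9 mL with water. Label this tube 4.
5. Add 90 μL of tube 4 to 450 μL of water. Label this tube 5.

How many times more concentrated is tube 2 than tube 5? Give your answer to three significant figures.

2.36 × 10^4

Step 1: 250 μL + 500 μL = 750 μL total → factor 750/250 = 3
Step 2: 0.15 mL + 1250 μL = 1.4 mL total → factor 1.4/0.15 = 9.3333
Step 3: 0.18 mL + 23.4 mL = 23.58 mL total → factor 23.58/0.18 = 131
Step 4: 130 μL brought to 3.9 mL → factor 3900/130 = 30
Step 5: 90 μL + 450 μL = 540 μL total → factor 540/90 = 6
Dilution factor to tube 2 = 28; to tube 5 = 6.6024 × 10^5
[tube 2]/[tube 5] = (factor to tube 5)/(factor to tube 2) = 6.6024 × 10^5/28 = 2.36 × 10^4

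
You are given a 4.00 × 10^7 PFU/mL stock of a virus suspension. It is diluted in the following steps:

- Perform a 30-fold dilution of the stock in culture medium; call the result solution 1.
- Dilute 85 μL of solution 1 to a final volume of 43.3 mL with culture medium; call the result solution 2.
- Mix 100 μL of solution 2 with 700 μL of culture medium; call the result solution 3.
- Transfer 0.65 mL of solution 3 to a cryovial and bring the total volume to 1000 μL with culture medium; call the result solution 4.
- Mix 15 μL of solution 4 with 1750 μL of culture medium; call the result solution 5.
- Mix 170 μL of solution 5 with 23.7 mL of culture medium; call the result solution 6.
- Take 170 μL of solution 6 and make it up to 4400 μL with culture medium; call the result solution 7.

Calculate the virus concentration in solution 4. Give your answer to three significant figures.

Step 1: 30-fold → factor 30
Step 2: 85 μL brought to 43.3 mL → factor 43300/85 = 509.41
Step 3: 100 μL + 700 μL = 800 μL total → factor 800/100 = 8
Step 4: 0.65 mL brought to 1000 μL → factor 1/0.65 = 1.5385
Dilution factor through solution 4 = 30 × 509.41 × 8 × 1.5385 = 1.8809 × 10^5
[solution 4] = 4.00 × 10^7 PFU/mL / 1.8809 × 10^5 = 213 PFU/mL

213 PFU/mL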